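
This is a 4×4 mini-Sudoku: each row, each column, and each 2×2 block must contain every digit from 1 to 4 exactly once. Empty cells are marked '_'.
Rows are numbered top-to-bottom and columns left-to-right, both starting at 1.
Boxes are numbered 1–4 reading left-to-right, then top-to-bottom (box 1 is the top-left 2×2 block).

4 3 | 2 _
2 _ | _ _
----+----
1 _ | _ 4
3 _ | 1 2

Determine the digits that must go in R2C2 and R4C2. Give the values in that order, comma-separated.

For R2C2:
  Row 2 already contains {2}.
  Column 2 already contains {3}.
  Its 2×2 block (box 1) already contains {2, 3, 4}.
  The only value from 1–4 not eliminated is 1, so R2C2 = 1.
For R4C2:
  Row 4 already contains {1, 2, 3}.
  Column 2 already contains {3}.
  Its 2×2 block (box 3) already contains {1, 3}.
  The only value from 1–4 not eliminated is 4, so R4C2 = 4.

1,4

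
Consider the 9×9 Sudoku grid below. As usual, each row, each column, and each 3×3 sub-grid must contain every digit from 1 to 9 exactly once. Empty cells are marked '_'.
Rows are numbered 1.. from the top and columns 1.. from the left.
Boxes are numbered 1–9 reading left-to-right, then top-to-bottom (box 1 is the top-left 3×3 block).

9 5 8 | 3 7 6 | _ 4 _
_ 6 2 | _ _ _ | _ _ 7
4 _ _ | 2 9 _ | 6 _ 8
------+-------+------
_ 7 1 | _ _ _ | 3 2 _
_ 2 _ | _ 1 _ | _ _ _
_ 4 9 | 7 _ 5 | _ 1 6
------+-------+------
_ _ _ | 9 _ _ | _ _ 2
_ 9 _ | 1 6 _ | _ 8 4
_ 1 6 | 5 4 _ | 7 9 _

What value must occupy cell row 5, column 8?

7

Cell row 5, column 8 itself could take any of {5, 7} by direct elimination.
Consider where 7 can go in row 5.
row 5, column 1 is out (box 4 already has a 7). row 5, column 3 is out (box 4 already has a 7). row 5, column 4 is out (column 4 already has a 7). row 5, column 6 is out (box 5 already has a 7). The remaining empty cells in row 5 are similarly blocked.
So the only cell in row 5 that can hold 7 is row 5, column 8.
Therefore row 5, column 8 = 7.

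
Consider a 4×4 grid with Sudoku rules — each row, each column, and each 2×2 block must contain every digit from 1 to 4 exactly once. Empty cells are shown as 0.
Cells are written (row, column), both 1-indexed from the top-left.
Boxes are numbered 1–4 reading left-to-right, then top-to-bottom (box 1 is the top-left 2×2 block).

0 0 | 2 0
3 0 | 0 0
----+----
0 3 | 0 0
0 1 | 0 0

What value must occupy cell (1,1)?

1

Cell (1,1) itself could take any of {1, 4} by direct elimination.
Consider where 1 can go in column 1.
(3,1) is out (box 3 already has a 1).
(4,1) is out (row 4 already has a 1).
So the only cell in column 1 that can hold 1 is (1,1).
Therefore (1,1) = 1.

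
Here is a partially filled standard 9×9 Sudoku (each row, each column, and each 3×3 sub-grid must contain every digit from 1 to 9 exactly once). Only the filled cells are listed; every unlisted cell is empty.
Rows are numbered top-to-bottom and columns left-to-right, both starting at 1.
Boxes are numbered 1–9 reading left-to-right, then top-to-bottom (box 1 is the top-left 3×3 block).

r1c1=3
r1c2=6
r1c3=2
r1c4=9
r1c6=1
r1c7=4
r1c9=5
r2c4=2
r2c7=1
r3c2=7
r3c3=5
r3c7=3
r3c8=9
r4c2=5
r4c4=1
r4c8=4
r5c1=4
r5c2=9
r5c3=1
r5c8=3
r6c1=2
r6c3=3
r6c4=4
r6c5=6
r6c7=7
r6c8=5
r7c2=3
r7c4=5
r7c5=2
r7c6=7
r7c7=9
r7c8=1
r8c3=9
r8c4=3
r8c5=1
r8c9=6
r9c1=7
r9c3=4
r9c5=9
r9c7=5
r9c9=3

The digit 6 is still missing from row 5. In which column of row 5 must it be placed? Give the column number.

7

Consider where 6 can go in row 5.
r5c4 is out (box 5 already has a 6).
r5c5 is out (column 5 already has a 6).
r5c6 is out (box 5 already has a 6).
r5c9 is out (column 9 already has a 6).
So the only cell in row 5 that can hold 6 is r5c7.
That is column 7.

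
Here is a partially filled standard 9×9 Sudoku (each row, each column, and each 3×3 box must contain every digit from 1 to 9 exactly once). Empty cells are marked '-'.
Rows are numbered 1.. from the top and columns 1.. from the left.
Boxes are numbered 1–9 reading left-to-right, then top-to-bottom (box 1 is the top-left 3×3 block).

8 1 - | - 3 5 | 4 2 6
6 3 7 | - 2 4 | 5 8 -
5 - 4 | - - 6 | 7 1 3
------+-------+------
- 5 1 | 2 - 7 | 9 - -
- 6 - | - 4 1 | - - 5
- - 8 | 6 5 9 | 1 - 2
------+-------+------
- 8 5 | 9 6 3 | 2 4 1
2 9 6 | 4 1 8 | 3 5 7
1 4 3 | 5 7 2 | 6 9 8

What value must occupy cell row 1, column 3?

Row 1 already contains {1, 2, 3, 4, 5, 6, 8}.
Column 3 already contains {1, 3, 4, 5, 6, 7, 8}.
Its 3×3 block (box 1) already contains {1, 3, 4, 5, 6, 7, 8}.
The only value from 1–9 not eliminated is 9, so row 1, column 3 = 9.

9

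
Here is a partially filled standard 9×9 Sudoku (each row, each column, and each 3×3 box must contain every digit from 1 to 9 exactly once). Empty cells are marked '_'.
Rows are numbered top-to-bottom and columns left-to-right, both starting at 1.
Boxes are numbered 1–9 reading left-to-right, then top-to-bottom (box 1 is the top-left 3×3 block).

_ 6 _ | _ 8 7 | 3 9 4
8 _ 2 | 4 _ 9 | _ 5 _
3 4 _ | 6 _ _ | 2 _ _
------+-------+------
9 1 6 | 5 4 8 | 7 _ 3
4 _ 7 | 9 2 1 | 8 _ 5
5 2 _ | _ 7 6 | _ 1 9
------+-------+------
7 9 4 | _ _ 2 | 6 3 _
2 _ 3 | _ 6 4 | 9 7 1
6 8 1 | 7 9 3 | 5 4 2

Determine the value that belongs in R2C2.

7

Row 2 already contains {2, 4, 5, 8, 9}.
Column 2 already contains {1, 2, 4, 6, 8, 9}.
Its 3×3 block (box 1) already contains {2, 3, 4, 6, 8}.
The only value from 1–9 not eliminated is 7, so R2C2 = 7.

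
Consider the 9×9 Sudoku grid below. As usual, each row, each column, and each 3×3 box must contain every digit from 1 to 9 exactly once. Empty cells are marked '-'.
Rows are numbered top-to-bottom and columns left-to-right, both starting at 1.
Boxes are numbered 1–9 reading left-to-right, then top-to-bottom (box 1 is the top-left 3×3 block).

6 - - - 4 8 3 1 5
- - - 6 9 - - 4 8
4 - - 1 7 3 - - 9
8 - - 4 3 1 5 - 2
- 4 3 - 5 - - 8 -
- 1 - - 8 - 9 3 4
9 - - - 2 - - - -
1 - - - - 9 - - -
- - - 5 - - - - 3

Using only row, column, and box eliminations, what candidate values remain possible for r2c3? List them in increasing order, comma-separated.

1,2,5,7

Row 2 already contains {4, 6, 8, 9}.
Column 3 already contains {3}.
Its 3×3 block (box 1) already contains {4, 6}.
Removing those from 1–9 leaves {1, 2, 5, 7} as the candidates for r2c3.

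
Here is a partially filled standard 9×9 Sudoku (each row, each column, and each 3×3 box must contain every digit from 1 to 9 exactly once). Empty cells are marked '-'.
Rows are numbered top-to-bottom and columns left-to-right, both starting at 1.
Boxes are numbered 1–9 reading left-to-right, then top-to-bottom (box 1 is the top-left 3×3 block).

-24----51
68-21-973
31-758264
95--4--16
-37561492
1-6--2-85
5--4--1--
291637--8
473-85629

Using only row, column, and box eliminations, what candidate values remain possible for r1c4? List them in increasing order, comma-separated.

3,9

Row 1 already contains {1, 2, 4, 5}.
Column 4 already contains {2, 4, 5, 6, 7}.
Its 3×3 block (box 2) already contains {1, 2, 5, 7, 8}.
Removing those from 1–9 leaves {3, 9} as the candidates for r1c4.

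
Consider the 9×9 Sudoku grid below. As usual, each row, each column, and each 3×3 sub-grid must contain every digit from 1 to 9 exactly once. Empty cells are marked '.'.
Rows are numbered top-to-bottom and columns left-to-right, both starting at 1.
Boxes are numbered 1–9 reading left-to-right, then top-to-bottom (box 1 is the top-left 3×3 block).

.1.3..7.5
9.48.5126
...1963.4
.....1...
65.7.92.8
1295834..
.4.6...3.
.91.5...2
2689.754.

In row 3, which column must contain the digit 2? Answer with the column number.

Consider where 2 can go in row 3.
r3c1 is out (column 1 already has a 2).
r3c2 is out (column 2 already has a 2).
r3c8 is out (column 8 already has a 2).
So the only cell in row 3 that can hold 2 is r3c3.
That is column 3.

3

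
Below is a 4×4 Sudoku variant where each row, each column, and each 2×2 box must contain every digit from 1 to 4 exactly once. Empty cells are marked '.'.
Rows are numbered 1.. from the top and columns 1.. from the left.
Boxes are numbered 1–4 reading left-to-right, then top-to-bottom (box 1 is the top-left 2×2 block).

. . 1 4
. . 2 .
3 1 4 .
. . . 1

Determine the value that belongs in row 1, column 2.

3

Cell row 1, column 2 itself could take any of {2, 3} by direct elimination.
Consider where 3 can go in row 1.
row 1, column 1 is out (column 1 already has a 3).
So the only cell in row 1 that can hold 3 is row 1, column 2.
Therefore row 1, column 2 = 3.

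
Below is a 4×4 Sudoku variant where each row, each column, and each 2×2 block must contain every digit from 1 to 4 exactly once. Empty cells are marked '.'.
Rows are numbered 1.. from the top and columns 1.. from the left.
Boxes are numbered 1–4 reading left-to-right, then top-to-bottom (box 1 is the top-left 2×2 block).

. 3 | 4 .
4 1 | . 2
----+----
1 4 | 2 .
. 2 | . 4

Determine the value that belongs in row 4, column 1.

3

Row 4 already contains {2, 4}.
Column 1 already contains {1, 4}.
Its 2×2 block (box 3) already contains {1, 2, 4}.
The only value from 1–4 not eliminated is 3, so row 4, column 1 = 3.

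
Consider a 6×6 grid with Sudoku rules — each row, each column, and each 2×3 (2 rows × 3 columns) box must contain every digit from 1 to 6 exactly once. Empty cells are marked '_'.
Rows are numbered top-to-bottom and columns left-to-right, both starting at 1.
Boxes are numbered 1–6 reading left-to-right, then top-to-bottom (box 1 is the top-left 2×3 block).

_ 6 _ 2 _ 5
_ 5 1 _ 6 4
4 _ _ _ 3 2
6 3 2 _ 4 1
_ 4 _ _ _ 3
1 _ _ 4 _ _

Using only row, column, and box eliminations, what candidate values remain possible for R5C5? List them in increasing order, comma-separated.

Row 5 already contains {3, 4}.
Column 5 already contains {3, 4, 6}.
Its 2×3 block (box 6) already contains {3, 4}.
Removing those from 1–6 leaves {1, 2, 5} as the candidates for R5C5.

1,2,5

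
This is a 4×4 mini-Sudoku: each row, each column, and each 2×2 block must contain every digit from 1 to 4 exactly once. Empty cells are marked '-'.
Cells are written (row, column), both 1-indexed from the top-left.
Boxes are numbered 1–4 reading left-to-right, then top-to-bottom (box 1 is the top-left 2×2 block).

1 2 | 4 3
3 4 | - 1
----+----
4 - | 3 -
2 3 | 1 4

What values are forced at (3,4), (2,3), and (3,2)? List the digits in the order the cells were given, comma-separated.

2,2,1

For (3,4):
  Row 3 already contains {3, 4}.
  Column 4 already contains {1, 3, 4}.
  Its 2×2 block (box 4) already contains {1, 3, 4}.
  The only value from 1–4 not eliminated is 2, so (3,4) = 2.
For (2,3):
  Row 2 already contains {1, 3, 4}.
  Column 3 already contains {1, 3, 4}.
  Its 2×2 block (box 2) already contains {1, 3, 4}.
  The only value from 1–4 not eliminated is 2, so (2,3) = 2.
For (3,2):
  Row 3 already contains {3, 4}.
  Column 2 already contains {2, 3, 4}.
  Its 2×2 block (box 3) already contains {2, 3, 4}.
  The only value from 1–4 not eliminated is 1, so (3,2) = 1.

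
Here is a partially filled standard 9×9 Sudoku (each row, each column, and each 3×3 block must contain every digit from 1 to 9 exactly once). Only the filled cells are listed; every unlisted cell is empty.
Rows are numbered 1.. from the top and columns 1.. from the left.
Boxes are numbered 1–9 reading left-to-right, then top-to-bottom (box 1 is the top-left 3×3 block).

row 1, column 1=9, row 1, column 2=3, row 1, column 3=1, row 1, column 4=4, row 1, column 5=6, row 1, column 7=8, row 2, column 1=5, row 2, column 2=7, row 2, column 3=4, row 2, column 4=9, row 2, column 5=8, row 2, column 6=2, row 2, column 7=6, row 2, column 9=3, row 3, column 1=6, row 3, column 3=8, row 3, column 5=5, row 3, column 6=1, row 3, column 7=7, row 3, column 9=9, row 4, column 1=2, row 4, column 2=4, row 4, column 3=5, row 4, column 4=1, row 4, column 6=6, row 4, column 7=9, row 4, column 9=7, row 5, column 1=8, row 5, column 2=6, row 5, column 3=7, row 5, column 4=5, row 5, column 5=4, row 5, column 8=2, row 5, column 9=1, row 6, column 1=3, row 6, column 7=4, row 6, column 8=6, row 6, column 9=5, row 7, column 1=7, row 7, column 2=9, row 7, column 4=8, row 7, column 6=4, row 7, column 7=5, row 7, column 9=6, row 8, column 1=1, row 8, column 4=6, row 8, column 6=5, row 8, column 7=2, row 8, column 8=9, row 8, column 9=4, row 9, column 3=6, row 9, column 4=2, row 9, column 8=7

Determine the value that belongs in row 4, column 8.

8

Cell row 4, column 8 itself could take any of {3, 8} by direct elimination.
Consider where 8 can go in column 8.
row 1, column 8 is out (row 1 already has a 8).
row 2, column 8 is out (row 2 already has a 8).
row 3, column 8 is out (row 3 already has a 8).
row 7, column 8 is out (row 7 already has a 8).
So the only cell in column 8 that can hold 8 is row 4, column 8.
Therefore row 4, column 8 = 8.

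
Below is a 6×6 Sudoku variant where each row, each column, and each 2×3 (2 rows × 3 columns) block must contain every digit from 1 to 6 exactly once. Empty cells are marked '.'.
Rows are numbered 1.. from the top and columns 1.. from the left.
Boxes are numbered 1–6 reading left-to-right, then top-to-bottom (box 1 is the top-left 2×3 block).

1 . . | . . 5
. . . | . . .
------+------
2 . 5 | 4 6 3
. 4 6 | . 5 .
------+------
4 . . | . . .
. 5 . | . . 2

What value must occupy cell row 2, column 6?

4

Cell row 2, column 6 itself could take any of {1, 4, 6} by direct elimination.
Consider where 4 can go in column 6.
row 4, column 6 is out (row 4 already has a 4).
row 5, column 6 is out (row 5 already has a 4).
So the only cell in column 6 that can hold 4 is row 2, column 6.
Therefore row 2, column 6 = 4.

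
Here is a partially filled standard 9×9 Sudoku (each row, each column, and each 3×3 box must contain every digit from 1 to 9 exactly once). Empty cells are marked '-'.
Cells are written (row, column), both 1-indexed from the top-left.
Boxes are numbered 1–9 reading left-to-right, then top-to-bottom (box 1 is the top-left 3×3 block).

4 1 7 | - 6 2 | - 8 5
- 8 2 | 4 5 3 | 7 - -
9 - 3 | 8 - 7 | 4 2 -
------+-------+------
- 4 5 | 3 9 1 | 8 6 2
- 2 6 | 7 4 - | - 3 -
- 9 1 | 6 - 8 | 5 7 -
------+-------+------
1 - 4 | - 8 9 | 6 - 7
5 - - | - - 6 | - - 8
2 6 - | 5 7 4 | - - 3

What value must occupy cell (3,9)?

6

Cell (3,9) itself could take any of {1, 6} by direct elimination.
Consider where 6 can go in row 3.
(3,2) is out (column 2 already has a 6).
(3,5) is out (column 5 already has a 6).
So the only cell in row 3 that can hold 6 is (3,9).
Therefore (3,9) = 6.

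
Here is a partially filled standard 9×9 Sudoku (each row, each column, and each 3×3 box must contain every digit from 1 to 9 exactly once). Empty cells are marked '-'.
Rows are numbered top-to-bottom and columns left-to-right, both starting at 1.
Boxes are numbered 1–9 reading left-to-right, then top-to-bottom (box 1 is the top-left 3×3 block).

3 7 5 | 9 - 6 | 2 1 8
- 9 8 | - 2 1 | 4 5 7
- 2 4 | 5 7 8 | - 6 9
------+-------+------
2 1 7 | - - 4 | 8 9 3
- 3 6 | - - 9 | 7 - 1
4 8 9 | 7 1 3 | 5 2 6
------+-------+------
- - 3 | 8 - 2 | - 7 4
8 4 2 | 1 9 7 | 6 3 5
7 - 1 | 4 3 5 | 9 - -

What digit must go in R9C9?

2

Row 9 already contains {1, 3, 4, 5, 7, 9}.
Column 9 already contains {1, 3, 4, 5, 6, 7, 8, 9}.
Its 3×3 block (box 9) already contains {3, 4, 5, 6, 7, 9}.
The only value from 1–9 not eliminated is 2, so R9C9 = 2.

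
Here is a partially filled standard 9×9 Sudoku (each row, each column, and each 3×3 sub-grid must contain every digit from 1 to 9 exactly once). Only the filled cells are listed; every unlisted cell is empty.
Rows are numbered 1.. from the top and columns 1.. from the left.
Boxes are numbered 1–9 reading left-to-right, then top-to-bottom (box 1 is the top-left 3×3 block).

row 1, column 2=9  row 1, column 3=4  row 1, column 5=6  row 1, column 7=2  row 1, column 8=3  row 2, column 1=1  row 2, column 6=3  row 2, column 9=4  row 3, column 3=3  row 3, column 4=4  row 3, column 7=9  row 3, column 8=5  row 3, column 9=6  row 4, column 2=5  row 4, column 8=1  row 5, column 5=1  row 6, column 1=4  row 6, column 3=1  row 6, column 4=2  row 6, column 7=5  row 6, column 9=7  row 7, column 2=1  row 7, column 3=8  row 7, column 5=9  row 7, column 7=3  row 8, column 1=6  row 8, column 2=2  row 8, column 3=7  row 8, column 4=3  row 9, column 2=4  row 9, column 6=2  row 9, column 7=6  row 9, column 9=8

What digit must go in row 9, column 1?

3

Cell row 9, column 1 itself could take any of {3, 5, 9} by direct elimination.
Consider where 3 can go in box 7.
row 7, column 1 is out (row 7 already has a 3).
row 9, column 3 is out (column 3 already has a 3).
So the only cell in box 7 that can hold 3 is row 9, column 1.
Therefore row 9, column 1 = 3.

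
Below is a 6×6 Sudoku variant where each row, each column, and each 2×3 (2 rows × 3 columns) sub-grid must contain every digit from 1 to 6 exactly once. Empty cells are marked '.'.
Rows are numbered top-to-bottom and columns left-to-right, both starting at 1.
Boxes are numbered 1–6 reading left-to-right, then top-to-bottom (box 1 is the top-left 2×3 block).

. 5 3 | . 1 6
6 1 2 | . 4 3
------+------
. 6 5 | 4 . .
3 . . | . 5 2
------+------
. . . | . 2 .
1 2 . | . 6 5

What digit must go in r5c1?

Cell r5c1 itself could take any of {4, 5} by direct elimination.
Consider where 5 can go in box 5.
r5c2 is out (column 2 already has a 5).
r5c3 is out (column 3 already has a 5).
r6c3 is out (row 6 already has a 5).
So the only cell in box 5 that can hold 5 is r5c1.
Therefore r5c1 = 5.

5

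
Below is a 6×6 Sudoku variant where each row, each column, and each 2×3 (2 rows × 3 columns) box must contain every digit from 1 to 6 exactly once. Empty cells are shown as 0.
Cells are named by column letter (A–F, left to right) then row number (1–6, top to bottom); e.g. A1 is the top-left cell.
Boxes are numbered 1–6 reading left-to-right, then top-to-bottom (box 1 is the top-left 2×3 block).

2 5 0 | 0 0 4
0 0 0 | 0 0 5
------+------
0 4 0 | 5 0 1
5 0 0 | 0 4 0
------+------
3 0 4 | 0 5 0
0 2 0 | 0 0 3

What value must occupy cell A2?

4

Cell A2 itself could take any of {1, 4, 6} by direct elimination.
Consider where 4 can go in box 1.
C1 is out (row 1 already has a 4).
B2 is out (column B already has a 4).
C2 is out (column C already has a 4).
So the only cell in box 1 that can hold 4 is A2.
Therefore A2 = 4.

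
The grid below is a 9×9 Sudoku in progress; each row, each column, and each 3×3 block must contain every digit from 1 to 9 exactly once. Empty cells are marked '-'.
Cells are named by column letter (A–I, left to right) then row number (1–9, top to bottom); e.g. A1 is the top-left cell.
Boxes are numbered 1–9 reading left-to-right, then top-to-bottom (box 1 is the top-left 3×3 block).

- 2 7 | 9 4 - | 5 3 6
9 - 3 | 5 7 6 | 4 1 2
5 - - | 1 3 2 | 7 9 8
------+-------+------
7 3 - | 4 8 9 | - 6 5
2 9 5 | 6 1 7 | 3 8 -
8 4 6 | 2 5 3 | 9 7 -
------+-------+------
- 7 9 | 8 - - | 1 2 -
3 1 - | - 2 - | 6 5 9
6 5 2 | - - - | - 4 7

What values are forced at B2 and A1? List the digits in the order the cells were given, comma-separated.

8,1

For B2:
  Row 2 already contains {1, 2, 3, 4, 5, 6, 7, 9}.
  Column B already contains {1, 2, 3, 4, 5, 7, 9}.
  Its 3×3 block (box 1) already contains {2, 3, 5, 7, 9}.
  The only value from 1–9 not eliminated is 8, so B2 = 8.
For A1:
  Row 1 already contains {2, 3, 4, 5, 6, 7, 9}.
  Column A already contains {2, 3, 5, 6, 7, 8, 9}.
  Its 3×3 block (box 1) already contains {2, 3, 5, 7, 9}.
  The only value from 1–9 not eliminated is 1, so A1 = 1.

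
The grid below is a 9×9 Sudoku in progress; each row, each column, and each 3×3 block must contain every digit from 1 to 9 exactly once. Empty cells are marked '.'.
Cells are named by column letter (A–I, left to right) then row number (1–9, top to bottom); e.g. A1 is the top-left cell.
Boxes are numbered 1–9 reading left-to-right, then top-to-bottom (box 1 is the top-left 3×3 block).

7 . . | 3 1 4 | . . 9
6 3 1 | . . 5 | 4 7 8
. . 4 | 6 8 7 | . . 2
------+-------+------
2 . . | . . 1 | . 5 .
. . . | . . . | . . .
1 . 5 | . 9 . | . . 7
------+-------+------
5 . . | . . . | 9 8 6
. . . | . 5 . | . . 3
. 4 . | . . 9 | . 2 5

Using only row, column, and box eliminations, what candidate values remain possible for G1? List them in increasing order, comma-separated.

5,6

Row 1 already contains {1, 3, 4, 7, 9}.
Column G already contains {4, 9}.
Its 3×3 block (box 3) already contains {2, 4, 7, 8, 9}.
Removing those from 1–9 leaves {5, 6} as the candidates for G1.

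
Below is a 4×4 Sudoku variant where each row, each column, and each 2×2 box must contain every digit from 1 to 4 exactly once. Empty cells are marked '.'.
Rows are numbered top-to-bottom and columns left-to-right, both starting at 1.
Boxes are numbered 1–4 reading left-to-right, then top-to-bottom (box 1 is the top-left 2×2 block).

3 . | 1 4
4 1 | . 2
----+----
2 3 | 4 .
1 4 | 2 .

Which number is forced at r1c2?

Row 1 already contains {1, 3, 4}.
Column 2 already contains {1, 3, 4}.
Its 2×2 block (box 1) already contains {1, 3, 4}.
The only value from 1–4 not eliminated is 2, so r1c2 = 2.

2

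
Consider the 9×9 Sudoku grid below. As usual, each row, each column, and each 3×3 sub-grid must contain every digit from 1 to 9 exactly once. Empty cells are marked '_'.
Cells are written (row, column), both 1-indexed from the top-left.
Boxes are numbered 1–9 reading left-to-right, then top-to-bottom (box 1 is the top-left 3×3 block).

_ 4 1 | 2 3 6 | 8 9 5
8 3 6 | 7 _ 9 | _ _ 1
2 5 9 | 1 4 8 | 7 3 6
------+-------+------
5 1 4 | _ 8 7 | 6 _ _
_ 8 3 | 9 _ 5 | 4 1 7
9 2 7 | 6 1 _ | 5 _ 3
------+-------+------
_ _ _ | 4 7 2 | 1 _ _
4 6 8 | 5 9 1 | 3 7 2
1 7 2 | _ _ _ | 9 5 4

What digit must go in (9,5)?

Row 9 already contains {1, 2, 4, 5, 7, 9}.
Column 5 already contains {1, 3, 4, 7, 8, 9}.
Its 3×3 block (box 8) already contains {1, 2, 4, 5, 7, 9}.
The only value from 1–9 not eliminated is 6, so (9,5) = 6.

6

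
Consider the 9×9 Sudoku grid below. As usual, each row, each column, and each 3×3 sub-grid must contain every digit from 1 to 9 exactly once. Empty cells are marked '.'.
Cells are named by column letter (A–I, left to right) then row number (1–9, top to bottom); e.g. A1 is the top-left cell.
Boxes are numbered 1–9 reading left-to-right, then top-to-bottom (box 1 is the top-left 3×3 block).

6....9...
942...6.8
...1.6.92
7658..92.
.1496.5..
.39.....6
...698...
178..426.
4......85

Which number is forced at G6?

Cell G6 itself could take any of {1, 4, 7, 8} by direct elimination.
Consider where 8 can go in box 6.
I4 is out (row 4 already has a 8).
H5 is out (column H already has a 8).
I5 is out (column I already has a 8).
H6 is out (column H already has a 8).
So the only cell in box 6 that can hold 8 is G6.
Therefore G6 = 8.

8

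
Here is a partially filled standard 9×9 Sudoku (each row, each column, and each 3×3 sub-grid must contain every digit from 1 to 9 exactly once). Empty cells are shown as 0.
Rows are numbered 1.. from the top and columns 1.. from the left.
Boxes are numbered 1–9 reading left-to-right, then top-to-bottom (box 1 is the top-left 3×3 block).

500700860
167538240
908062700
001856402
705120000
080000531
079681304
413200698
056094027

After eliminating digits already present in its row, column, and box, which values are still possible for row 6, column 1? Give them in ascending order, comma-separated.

2,6

Row 6 already contains {1, 3, 5, 8}.
Column 1 already contains {1, 4, 5, 7, 9}.
Its 3×3 block (box 4) already contains {1, 5, 7, 8}.
Removing those from 1–9 leaves {2, 6} as the candidates for row 6, column 1.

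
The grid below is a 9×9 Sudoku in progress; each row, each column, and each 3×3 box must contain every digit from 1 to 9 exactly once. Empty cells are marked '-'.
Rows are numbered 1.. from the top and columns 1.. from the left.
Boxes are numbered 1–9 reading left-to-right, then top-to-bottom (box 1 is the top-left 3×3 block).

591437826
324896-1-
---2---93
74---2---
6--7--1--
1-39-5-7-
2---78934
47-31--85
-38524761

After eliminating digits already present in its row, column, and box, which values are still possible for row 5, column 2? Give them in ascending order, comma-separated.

Row 5 already contains {1, 6, 7}.
Column 2 already contains {2, 3, 4, 7, 9}.
Its 3×3 block (box 4) already contains {1, 3, 4, 6, 7}.
Removing those from 1–9 leaves {5, 8} as the candidates for row 5, column 2.

5,8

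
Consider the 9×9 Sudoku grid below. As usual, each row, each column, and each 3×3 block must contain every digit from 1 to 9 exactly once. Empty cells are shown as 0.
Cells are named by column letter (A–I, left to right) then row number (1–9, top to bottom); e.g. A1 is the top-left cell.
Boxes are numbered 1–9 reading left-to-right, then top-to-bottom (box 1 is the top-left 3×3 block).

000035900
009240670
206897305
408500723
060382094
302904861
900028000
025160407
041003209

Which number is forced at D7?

4

Cell D7 itself could take any of {4, 7} by direct elimination.
Consider where 4 can go in box 8.
F8 is out (row 8 already has a 4).
D9 is out (row 9 already has a 4).
E9 is out (row 9 already has a 4).
So the only cell in box 8 that can hold 4 is D7.
Therefore D7 = 4.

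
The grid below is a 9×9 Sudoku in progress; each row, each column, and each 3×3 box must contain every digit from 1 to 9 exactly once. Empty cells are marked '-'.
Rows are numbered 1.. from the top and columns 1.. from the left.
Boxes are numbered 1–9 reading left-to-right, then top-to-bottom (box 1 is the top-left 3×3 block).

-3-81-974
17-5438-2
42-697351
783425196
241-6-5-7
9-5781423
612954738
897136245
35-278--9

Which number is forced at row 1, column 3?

Row 1 already contains {1, 3, 4, 7, 8, 9}.
Column 3 already contains {1, 2, 3, 5, 7}.
Its 3×3 block (box 1) already contains {1, 2, 3, 4, 7}.
The only value from 1–9 not eliminated is 6, so row 1, column 3 = 6.

6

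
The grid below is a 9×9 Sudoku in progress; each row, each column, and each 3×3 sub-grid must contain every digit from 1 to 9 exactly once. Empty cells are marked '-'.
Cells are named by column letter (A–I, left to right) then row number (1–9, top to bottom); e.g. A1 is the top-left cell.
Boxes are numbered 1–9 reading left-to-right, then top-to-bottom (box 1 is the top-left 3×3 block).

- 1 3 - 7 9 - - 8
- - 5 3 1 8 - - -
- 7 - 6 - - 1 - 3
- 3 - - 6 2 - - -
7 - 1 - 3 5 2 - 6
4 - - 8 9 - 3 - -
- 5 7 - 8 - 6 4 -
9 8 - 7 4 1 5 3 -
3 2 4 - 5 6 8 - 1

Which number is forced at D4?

1

Cell D4 itself could take any of {1, 4} by direct elimination.
Consider where 1 can go in column D.
D1 is out (row 1 already has a 1).
D5 is out (row 5 already has a 1).
D7 is out (box 8 already has a 1).
D9 is out (row 9 already has a 1).
So the only cell in column D that can hold 1 is D4.
Therefore D4 = 1.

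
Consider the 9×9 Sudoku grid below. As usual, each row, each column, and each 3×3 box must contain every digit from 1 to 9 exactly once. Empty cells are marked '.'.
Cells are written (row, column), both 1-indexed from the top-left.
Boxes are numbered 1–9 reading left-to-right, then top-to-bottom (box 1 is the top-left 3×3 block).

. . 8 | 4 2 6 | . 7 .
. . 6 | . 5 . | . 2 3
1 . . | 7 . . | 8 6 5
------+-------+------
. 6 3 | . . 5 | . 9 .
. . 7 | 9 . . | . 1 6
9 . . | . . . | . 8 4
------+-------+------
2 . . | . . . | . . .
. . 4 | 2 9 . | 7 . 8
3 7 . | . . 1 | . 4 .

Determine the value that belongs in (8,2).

Cell (8,2) itself could take any of {1, 5} by direct elimination.
Consider where 1 can go in row 8.
(8,1) is out (column 1 already has a 1).
(8,6) is out (column 6 already has a 1).
(8,8) is out (column 8 already has a 1).
So the only cell in row 8 that can hold 1 is (8,2).
Therefore (8,2) = 1.

1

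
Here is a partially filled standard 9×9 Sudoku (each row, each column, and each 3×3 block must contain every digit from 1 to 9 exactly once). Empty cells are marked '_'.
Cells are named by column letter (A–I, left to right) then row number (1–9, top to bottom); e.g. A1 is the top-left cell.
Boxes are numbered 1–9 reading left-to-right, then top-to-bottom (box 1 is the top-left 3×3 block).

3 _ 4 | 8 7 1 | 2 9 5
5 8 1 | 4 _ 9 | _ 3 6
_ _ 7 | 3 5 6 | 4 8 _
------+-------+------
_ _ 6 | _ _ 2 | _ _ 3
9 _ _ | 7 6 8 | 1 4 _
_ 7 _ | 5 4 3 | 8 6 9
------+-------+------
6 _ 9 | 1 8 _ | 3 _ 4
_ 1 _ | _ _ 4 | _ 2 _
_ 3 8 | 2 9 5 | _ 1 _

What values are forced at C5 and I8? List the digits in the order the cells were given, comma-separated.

For C5:
  Consider where 3 can go in box 4.
  A4 is out (row 4 already has a 3).
  B4 is out (row 4 already has a 3).
  B5 is out (column B already has a 3).
  A6 is out (row 6 already has a 3).
  C6 is out (row 6 already has a 3).
  So the only cell in box 4 that can hold 3 is C5.
  So C5 = 3.
For I8:
  Consider where 8 can go in row 8.
  A8 is out (box 7 already has a 8).
  C8 is out (column C already has a 8).
  D8 is out (column D already has a 8).
  E8 is out (column E already has a 8).
  G8 is out (column G already has a 8).
  So the only cell in row 8 that can hold 8 is I8.
  So I8 = 8.

3,8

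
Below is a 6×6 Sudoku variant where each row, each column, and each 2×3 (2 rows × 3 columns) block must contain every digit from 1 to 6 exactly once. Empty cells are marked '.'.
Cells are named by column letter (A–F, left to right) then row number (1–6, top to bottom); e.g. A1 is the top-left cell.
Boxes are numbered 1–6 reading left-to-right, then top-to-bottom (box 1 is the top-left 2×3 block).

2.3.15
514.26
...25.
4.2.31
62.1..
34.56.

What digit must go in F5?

3

Cell F5 itself could take any of {3, 4} by direct elimination.
Consider where 3 can go in box 6.
E5 is out (column E already has a 3).
F6 is out (row 6 already has a 3).
So the only cell in box 6 that can hold 3 is F5.
Therefore F5 = 3.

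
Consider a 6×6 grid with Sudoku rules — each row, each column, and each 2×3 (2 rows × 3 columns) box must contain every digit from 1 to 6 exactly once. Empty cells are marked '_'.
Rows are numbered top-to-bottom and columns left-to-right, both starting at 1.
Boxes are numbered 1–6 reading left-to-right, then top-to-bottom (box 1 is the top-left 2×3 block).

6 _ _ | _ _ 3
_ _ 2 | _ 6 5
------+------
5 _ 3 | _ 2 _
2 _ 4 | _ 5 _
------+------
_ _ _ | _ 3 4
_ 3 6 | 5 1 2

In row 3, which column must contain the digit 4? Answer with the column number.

4

Consider where 4 can go in row 3.
R3C2 is out (box 3 already has a 4).
R3C6 is out (column 6 already has a 4).
So the only cell in row 3 that can hold 4 is R3C4.
That is column 4.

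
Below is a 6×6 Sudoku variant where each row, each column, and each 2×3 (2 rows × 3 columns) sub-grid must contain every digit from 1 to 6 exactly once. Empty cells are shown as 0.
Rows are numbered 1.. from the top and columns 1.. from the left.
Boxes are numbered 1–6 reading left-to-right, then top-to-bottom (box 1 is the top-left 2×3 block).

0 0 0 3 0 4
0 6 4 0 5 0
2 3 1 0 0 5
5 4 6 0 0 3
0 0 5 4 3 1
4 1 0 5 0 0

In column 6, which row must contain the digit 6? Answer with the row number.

6

Consider where 6 can go in column 6.
row 2, column 6 is out (row 2 already has a 6).
So the only cell in column 6 that can hold 6 is row 6, column 6.
That is row 6.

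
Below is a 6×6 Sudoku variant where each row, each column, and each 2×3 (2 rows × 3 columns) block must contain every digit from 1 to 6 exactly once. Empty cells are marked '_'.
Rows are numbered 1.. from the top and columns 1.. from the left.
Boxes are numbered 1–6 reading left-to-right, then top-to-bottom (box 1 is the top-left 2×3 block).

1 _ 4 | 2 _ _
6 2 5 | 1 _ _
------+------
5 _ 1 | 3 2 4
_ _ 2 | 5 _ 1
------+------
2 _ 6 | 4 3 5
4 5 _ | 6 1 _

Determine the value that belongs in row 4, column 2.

4

Cell row 4, column 2 itself could take any of {3, 4, 6} by direct elimination.
Consider where 4 can go in column 2.
row 1, column 2 is out (row 1 already has a 4).
row 3, column 2 is out (row 3 already has a 4).
row 5, column 2 is out (row 5 already has a 4).
So the only cell in column 2 that can hold 4 is row 4, column 2.
Therefore row 4, column 2 = 4.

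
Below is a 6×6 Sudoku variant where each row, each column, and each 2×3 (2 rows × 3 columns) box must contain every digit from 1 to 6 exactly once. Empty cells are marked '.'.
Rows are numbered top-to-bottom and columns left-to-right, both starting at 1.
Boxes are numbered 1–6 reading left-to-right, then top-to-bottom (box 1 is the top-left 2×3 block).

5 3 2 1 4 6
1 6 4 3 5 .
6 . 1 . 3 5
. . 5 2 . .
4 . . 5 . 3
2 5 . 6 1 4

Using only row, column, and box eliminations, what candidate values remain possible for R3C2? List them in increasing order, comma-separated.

Row 3 already contains {1, 3, 5, 6}.
Column 2 already contains {3, 5, 6}.
Its 2×3 block (box 3) already contains {1, 5, 6}.
Removing those from 1–6 leaves {2, 4} as the candidates for R3C2.

2,4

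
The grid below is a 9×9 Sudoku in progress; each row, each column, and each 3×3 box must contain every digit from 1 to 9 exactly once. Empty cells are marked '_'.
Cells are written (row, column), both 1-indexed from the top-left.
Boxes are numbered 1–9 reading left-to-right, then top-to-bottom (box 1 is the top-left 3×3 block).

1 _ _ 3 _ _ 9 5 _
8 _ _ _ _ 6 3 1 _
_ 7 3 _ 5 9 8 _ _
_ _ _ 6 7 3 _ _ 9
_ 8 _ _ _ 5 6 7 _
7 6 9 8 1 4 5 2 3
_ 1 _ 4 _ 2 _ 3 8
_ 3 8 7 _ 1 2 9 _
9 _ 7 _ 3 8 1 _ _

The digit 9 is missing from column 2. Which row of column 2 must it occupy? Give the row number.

Consider where 9 can go in column 2.
(1,2) is out (row 1 already has a 9).
(4,2) is out (row 4 already has a 9).
(9,2) is out (row 9 already has a 9).
So the only cell in column 2 that can hold 9 is (2,2).
That is row 2.

2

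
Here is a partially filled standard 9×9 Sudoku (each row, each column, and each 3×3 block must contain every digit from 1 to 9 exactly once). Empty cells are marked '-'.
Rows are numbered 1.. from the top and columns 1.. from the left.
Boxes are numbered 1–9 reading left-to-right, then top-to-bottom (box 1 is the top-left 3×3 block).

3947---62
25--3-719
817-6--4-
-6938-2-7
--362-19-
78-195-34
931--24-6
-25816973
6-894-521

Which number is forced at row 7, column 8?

Row 7 already contains {1, 2, 3, 4, 6, 9}.
Column 8 already contains {1, 2, 3, 4, 6, 7, 9}.
Its 3×3 block (box 9) already contains {1, 2, 3, 4, 5, 6, 7, 9}.
The only value from 1–9 not eliminated is 8, so row 7, column 8 = 8.

8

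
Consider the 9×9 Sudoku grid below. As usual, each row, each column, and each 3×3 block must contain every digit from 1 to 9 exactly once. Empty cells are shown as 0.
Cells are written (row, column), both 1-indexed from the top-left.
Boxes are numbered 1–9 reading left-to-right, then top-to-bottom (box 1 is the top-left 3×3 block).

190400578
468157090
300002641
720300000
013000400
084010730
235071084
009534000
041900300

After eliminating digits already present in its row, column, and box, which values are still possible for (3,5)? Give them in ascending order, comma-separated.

Row 3 already contains {1, 2, 3, 4, 6}.
Column 5 already contains {1, 3, 5, 7}.
Its 3×3 block (box 2) already contains {1, 2, 4, 5, 7}.
Removing those from 1–9 leaves {8, 9} as the candidates for (3,5).

8,9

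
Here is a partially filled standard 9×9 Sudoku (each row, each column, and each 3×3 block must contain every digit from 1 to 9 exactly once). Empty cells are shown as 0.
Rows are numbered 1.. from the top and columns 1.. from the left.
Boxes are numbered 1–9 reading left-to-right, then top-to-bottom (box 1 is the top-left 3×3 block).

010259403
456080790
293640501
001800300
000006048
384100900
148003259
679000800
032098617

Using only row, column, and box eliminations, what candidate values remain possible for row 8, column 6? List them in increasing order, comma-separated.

Row 8 already contains {6, 7, 8, 9}.
Column 6 already contains {3, 6, 8, 9}.
Its 3×3 block (box 8) already contains {3, 8, 9}.
Removing those from 1–9 leaves {1, 2, 4, 5} as the candidates for row 8, column 6.

1,2,4,5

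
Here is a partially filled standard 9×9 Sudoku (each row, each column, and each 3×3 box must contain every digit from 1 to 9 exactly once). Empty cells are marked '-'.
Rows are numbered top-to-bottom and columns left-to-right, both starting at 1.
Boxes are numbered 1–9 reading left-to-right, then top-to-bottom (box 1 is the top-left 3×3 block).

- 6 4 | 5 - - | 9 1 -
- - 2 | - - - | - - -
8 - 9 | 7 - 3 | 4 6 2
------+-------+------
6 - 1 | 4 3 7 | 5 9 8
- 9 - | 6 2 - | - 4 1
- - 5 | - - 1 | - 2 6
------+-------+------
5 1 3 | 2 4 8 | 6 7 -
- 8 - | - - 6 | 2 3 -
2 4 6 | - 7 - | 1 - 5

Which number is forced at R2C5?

6

Cell R2C5 itself could take any of {1, 6, 8, 9} by direct elimination.
Consider where 6 can go in box 2.
R1C5 is out (row 1 already has a 6).
R1C6 is out (row 1 already has a 6).
R2C4 is out (column 4 already has a 6).
R2C6 is out (column 6 already has a 6).
R3C5 is out (row 3 already has a 6).
So the only cell in box 2 that can hold 6 is R2C5.
Therefore R2C5 = 6.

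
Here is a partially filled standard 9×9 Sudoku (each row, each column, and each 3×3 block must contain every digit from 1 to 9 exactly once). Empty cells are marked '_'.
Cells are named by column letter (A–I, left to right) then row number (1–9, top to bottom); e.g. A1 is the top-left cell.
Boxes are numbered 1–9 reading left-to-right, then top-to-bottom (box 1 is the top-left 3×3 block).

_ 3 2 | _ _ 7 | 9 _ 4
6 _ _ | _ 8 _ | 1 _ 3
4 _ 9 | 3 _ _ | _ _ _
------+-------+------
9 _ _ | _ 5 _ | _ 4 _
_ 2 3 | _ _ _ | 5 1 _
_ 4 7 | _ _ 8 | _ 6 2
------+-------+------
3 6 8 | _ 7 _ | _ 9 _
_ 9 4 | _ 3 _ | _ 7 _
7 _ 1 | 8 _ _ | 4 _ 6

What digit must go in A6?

5

Cell A6 itself could take any of {1, 5} by direct elimination.
Consider where 5 can go in box 4.
B4 is out (row 4 already has a 5).
C4 is out (row 4 already has a 5).
A5 is out (row 5 already has a 5).
So the only cell in box 4 that can hold 5 is A6.
Therefore A6 = 5.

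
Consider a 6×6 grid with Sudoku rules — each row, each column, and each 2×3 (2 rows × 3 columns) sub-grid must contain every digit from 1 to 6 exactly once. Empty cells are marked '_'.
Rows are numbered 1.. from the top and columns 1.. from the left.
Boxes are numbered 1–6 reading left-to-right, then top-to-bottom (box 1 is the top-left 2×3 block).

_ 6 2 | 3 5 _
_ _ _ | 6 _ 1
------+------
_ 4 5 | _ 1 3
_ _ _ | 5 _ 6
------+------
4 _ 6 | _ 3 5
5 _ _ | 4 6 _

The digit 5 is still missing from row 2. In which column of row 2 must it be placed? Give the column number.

Consider where 5 can go in row 2.
row 2, column 1 is out (column 1 already has a 5).
row 2, column 3 is out (column 3 already has a 5).
row 2, column 5 is out (column 5 already has a 5).
So the only cell in row 2 that can hold 5 is row 2, column 2.
That is column 2.

2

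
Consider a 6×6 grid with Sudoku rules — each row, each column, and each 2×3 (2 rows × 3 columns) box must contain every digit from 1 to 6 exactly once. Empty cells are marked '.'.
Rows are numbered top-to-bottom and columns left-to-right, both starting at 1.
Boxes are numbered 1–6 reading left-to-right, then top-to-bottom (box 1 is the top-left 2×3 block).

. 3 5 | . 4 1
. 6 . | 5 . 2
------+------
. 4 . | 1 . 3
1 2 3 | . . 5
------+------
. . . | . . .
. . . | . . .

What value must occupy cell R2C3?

1

Cell R2C3 itself could take any of {1, 4} by direct elimination.
Consider where 1 can go in row 2.
R2C1 is out (column 1 already has a 1).
R2C5 is out (box 2 already has a 1).
So the only cell in row 2 that can hold 1 is R2C3.
Therefore R2C3 = 1.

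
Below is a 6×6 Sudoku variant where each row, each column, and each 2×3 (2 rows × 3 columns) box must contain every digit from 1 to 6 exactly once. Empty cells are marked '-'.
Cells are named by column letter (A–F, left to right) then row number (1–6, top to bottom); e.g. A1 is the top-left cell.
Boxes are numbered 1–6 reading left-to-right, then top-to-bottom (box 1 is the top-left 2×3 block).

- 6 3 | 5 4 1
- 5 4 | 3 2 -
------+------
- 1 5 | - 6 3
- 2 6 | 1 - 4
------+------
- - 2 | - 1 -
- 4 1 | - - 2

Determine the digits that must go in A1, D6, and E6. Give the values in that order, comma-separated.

2,6,3

For A1:
  Row 1 already contains {1, 3, 4, 5, 6}.
  Column A already contains {}.
  Its 2×3 block (box 1) already contains {3, 4, 5, 6}.
  The only value from 1–6 not eliminated is 2, so A1 = 2.
For D6:
  Row 6 already contains {1, 2, 4}.
  Column D already contains {1, 3, 5}.
  Its 2×3 block (box 6) already contains {1, 2}.
  The only value from 1–6 not eliminated is 6, so D6 = 6.
For E6:
  Consider where 3 can go in box 6.
  D5 is out (column D already has a 3).
  F5 is out (column F already has a 3).
  D6 is out (column D already has a 3).
  So the only cell in box 6 that can hold 3 is E6.
  So E6 = 3.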